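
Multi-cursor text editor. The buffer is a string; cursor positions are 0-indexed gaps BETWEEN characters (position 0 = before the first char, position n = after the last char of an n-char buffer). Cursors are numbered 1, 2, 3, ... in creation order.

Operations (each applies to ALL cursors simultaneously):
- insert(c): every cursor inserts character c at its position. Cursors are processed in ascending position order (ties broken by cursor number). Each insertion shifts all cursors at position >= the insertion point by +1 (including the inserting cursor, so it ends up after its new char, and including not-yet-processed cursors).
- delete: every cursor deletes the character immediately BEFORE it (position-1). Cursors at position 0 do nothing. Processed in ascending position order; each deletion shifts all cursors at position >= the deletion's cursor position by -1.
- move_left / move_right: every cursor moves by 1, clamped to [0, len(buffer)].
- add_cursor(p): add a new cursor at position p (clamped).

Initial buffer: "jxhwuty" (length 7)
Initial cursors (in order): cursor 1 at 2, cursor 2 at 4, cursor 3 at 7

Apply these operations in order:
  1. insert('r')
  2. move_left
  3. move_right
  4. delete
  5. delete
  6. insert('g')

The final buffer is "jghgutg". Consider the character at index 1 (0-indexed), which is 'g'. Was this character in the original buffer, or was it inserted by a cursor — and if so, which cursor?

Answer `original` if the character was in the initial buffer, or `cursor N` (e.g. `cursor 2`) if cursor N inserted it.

After op 1 (insert('r')): buffer="jxrhwrutyr" (len 10), cursors c1@3 c2@6 c3@10, authorship ..1..2...3
After op 2 (move_left): buffer="jxrhwrutyr" (len 10), cursors c1@2 c2@5 c3@9, authorship ..1..2...3
After op 3 (move_right): buffer="jxrhwrutyr" (len 10), cursors c1@3 c2@6 c3@10, authorship ..1..2...3
After op 4 (delete): buffer="jxhwuty" (len 7), cursors c1@2 c2@4 c3@7, authorship .......
After op 5 (delete): buffer="jhut" (len 4), cursors c1@1 c2@2 c3@4, authorship ....
After op 6 (insert('g')): buffer="jghgutg" (len 7), cursors c1@2 c2@4 c3@7, authorship .1.2..3
Authorship (.=original, N=cursor N): . 1 . 2 . . 3
Index 1: author = 1

Answer: cursor 1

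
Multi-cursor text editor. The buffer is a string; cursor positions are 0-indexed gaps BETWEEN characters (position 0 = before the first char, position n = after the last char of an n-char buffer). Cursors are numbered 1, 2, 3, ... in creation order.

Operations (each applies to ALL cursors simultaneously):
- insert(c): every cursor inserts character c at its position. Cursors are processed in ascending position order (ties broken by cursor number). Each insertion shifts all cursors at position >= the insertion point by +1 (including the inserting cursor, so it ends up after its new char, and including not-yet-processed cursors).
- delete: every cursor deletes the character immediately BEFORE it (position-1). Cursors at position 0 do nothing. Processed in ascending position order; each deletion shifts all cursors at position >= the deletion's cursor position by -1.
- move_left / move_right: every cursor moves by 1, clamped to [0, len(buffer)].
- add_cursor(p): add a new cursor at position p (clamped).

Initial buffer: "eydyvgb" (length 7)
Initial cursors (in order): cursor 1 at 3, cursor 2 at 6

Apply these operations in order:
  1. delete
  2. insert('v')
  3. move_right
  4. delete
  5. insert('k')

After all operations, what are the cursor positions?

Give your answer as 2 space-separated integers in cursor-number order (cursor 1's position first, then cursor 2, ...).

Answer: 4 7

Derivation:
After op 1 (delete): buffer="eyyvb" (len 5), cursors c1@2 c2@4, authorship .....
After op 2 (insert('v')): buffer="eyvyvvb" (len 7), cursors c1@3 c2@6, authorship ..1..2.
After op 3 (move_right): buffer="eyvyvvb" (len 7), cursors c1@4 c2@7, authorship ..1..2.
After op 4 (delete): buffer="eyvvv" (len 5), cursors c1@3 c2@5, authorship ..1.2
After op 5 (insert('k')): buffer="eyvkvvk" (len 7), cursors c1@4 c2@7, authorship ..11.22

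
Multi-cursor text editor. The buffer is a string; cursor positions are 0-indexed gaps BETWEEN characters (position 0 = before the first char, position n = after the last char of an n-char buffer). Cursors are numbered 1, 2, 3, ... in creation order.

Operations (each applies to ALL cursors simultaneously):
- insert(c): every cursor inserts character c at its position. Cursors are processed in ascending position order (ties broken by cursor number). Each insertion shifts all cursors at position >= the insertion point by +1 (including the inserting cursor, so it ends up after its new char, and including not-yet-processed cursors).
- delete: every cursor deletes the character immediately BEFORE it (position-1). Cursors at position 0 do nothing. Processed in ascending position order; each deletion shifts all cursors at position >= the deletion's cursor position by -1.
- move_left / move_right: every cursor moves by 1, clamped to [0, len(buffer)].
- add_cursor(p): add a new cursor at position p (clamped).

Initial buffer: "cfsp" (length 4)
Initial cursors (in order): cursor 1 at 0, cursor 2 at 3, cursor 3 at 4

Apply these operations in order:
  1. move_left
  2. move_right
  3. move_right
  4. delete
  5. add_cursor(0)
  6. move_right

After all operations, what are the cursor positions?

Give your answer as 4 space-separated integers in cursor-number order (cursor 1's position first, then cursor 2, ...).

After op 1 (move_left): buffer="cfsp" (len 4), cursors c1@0 c2@2 c3@3, authorship ....
After op 2 (move_right): buffer="cfsp" (len 4), cursors c1@1 c2@3 c3@4, authorship ....
After op 3 (move_right): buffer="cfsp" (len 4), cursors c1@2 c2@4 c3@4, authorship ....
After op 4 (delete): buffer="c" (len 1), cursors c1@1 c2@1 c3@1, authorship .
After op 5 (add_cursor(0)): buffer="c" (len 1), cursors c4@0 c1@1 c2@1 c3@1, authorship .
After op 6 (move_right): buffer="c" (len 1), cursors c1@1 c2@1 c3@1 c4@1, authorship .

Answer: 1 1 1 1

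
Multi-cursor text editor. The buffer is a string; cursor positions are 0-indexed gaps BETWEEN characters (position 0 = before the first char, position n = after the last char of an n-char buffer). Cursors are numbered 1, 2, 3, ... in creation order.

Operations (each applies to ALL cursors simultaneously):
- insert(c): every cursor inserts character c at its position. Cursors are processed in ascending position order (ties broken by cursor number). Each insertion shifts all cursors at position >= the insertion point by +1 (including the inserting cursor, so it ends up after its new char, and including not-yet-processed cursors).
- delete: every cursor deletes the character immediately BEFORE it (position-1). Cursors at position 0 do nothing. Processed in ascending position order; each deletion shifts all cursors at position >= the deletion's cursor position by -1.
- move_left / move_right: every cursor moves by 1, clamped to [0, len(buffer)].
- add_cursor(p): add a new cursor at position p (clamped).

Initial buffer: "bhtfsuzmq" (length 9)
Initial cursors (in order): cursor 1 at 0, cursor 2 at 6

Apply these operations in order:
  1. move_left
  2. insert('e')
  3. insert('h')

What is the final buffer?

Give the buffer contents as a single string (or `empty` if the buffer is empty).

Answer: ehbhtfsehuzmq

Derivation:
After op 1 (move_left): buffer="bhtfsuzmq" (len 9), cursors c1@0 c2@5, authorship .........
After op 2 (insert('e')): buffer="ebhtfseuzmq" (len 11), cursors c1@1 c2@7, authorship 1.....2....
After op 3 (insert('h')): buffer="ehbhtfsehuzmq" (len 13), cursors c1@2 c2@9, authorship 11.....22....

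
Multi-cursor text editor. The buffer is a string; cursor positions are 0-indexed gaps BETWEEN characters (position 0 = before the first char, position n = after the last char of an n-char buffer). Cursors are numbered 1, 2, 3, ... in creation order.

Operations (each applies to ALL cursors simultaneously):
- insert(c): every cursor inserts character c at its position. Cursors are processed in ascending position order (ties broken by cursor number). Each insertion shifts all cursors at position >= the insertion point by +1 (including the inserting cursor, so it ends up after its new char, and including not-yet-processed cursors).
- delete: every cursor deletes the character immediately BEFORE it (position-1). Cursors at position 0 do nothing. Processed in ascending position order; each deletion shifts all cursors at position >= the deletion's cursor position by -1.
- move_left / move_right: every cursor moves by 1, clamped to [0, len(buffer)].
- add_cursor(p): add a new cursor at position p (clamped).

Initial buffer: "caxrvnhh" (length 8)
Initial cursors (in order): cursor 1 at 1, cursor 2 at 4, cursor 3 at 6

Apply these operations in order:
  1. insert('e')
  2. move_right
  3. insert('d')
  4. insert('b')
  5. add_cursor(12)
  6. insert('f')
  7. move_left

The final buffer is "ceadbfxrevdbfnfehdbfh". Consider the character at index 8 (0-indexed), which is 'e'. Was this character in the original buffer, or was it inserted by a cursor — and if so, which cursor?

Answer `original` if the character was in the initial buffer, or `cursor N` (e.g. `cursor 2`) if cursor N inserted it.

Answer: cursor 2

Derivation:
After op 1 (insert('e')): buffer="ceaxrevnehh" (len 11), cursors c1@2 c2@6 c3@9, authorship .1...2..3..
After op 2 (move_right): buffer="ceaxrevnehh" (len 11), cursors c1@3 c2@7 c3@10, authorship .1...2..3..
After op 3 (insert('d')): buffer="ceadxrevdnehdh" (len 14), cursors c1@4 c2@9 c3@13, authorship .1.1..2.2.3.3.
After op 4 (insert('b')): buffer="ceadbxrevdbnehdbh" (len 17), cursors c1@5 c2@11 c3@16, authorship .1.11..2.22.3.33.
After op 5 (add_cursor(12)): buffer="ceadbxrevdbnehdbh" (len 17), cursors c1@5 c2@11 c4@12 c3@16, authorship .1.11..2.22.3.33.
After op 6 (insert('f')): buffer="ceadbfxrevdbfnfehdbfh" (len 21), cursors c1@6 c2@13 c4@15 c3@20, authorship .1.111..2.222.43.333.
After op 7 (move_left): buffer="ceadbfxrevdbfnfehdbfh" (len 21), cursors c1@5 c2@12 c4@14 c3@19, authorship .1.111..2.222.43.333.
Authorship (.=original, N=cursor N): . 1 . 1 1 1 . . 2 . 2 2 2 . 4 3 . 3 3 3 .
Index 8: author = 2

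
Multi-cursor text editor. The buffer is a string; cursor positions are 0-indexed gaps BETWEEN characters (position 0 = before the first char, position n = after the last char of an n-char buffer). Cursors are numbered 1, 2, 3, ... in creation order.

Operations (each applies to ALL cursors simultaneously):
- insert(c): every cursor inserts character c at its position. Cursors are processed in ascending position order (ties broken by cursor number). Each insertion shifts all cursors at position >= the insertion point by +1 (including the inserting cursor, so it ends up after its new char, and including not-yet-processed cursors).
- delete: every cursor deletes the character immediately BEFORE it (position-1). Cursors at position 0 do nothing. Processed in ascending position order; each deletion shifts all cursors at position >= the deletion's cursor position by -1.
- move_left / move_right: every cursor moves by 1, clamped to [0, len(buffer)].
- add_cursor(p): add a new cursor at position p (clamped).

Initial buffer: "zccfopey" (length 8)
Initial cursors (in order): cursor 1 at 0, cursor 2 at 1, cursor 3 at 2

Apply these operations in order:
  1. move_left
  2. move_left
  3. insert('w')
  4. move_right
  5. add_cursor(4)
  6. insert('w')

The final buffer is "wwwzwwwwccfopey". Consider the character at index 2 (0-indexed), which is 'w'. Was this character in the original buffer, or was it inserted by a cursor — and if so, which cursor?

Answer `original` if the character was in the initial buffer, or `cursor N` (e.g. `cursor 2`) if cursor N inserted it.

After op 1 (move_left): buffer="zccfopey" (len 8), cursors c1@0 c2@0 c3@1, authorship ........
After op 2 (move_left): buffer="zccfopey" (len 8), cursors c1@0 c2@0 c3@0, authorship ........
After op 3 (insert('w')): buffer="wwwzccfopey" (len 11), cursors c1@3 c2@3 c3@3, authorship 123........
After op 4 (move_right): buffer="wwwzccfopey" (len 11), cursors c1@4 c2@4 c3@4, authorship 123........
After op 5 (add_cursor(4)): buffer="wwwzccfopey" (len 11), cursors c1@4 c2@4 c3@4 c4@4, authorship 123........
After op 6 (insert('w')): buffer="wwwzwwwwccfopey" (len 15), cursors c1@8 c2@8 c3@8 c4@8, authorship 123.1234.......
Authorship (.=original, N=cursor N): 1 2 3 . 1 2 3 4 . . . . . . .
Index 2: author = 3

Answer: cursor 3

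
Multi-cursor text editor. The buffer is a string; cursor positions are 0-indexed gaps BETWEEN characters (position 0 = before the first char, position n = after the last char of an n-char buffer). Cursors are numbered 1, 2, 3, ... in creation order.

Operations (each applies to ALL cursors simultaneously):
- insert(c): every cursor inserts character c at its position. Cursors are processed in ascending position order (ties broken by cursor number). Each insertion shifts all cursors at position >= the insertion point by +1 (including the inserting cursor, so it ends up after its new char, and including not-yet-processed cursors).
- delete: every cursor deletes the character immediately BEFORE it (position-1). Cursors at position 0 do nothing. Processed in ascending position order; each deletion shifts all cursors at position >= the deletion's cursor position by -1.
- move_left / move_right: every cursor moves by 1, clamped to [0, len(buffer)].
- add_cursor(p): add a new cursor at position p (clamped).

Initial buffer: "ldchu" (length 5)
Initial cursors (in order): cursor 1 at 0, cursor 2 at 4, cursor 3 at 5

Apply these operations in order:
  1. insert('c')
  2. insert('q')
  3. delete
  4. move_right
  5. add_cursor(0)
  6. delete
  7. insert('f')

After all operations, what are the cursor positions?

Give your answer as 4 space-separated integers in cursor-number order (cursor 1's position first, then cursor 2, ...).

After op 1 (insert('c')): buffer="cldchcuc" (len 8), cursors c1@1 c2@6 c3@8, authorship 1....2.3
After op 2 (insert('q')): buffer="cqldchcqucq" (len 11), cursors c1@2 c2@8 c3@11, authorship 11....22.33
After op 3 (delete): buffer="cldchcuc" (len 8), cursors c1@1 c2@6 c3@8, authorship 1....2.3
After op 4 (move_right): buffer="cldchcuc" (len 8), cursors c1@2 c2@7 c3@8, authorship 1....2.3
After op 5 (add_cursor(0)): buffer="cldchcuc" (len 8), cursors c4@0 c1@2 c2@7 c3@8, authorship 1....2.3
After op 6 (delete): buffer="cdchc" (len 5), cursors c4@0 c1@1 c2@5 c3@5, authorship 1...2
After op 7 (insert('f')): buffer="fcfdchcff" (len 9), cursors c4@1 c1@3 c2@9 c3@9, authorship 411...223

Answer: 3 9 9 1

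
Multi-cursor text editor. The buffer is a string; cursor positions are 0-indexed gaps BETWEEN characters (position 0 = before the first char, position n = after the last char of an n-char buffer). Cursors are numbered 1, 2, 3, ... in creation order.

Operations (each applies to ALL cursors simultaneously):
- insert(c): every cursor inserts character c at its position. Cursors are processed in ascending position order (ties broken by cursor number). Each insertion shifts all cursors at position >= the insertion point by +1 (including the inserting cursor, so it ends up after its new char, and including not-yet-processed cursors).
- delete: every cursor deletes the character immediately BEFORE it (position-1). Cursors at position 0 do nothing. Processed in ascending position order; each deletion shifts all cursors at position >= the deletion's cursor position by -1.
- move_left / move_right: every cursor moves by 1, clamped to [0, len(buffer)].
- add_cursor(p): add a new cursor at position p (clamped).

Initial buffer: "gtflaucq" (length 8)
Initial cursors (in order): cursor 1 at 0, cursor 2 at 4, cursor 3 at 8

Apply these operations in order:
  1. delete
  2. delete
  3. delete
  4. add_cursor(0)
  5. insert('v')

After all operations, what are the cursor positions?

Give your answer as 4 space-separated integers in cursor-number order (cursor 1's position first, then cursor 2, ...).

Answer: 2 4 6 2

Derivation:
After op 1 (delete): buffer="gtfauc" (len 6), cursors c1@0 c2@3 c3@6, authorship ......
After op 2 (delete): buffer="gtau" (len 4), cursors c1@0 c2@2 c3@4, authorship ....
After op 3 (delete): buffer="ga" (len 2), cursors c1@0 c2@1 c3@2, authorship ..
After op 4 (add_cursor(0)): buffer="ga" (len 2), cursors c1@0 c4@0 c2@1 c3@2, authorship ..
After op 5 (insert('v')): buffer="vvgvav" (len 6), cursors c1@2 c4@2 c2@4 c3@6, authorship 14.2.3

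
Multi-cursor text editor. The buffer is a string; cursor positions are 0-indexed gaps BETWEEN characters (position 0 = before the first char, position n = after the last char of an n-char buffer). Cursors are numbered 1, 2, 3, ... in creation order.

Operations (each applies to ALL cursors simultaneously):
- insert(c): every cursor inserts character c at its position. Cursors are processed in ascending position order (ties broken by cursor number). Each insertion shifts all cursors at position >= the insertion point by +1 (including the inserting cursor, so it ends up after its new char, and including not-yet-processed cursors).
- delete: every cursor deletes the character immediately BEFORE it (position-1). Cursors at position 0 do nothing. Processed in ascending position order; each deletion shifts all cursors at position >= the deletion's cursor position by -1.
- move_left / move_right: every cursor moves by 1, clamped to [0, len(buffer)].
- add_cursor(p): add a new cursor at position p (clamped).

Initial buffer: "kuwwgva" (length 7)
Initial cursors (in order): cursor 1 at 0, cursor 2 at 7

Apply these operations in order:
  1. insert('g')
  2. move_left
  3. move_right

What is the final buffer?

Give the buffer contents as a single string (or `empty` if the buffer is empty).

Answer: gkuwwgvag

Derivation:
After op 1 (insert('g')): buffer="gkuwwgvag" (len 9), cursors c1@1 c2@9, authorship 1.......2
After op 2 (move_left): buffer="gkuwwgvag" (len 9), cursors c1@0 c2@8, authorship 1.......2
After op 3 (move_right): buffer="gkuwwgvag" (len 9), cursors c1@1 c2@9, authorship 1.......2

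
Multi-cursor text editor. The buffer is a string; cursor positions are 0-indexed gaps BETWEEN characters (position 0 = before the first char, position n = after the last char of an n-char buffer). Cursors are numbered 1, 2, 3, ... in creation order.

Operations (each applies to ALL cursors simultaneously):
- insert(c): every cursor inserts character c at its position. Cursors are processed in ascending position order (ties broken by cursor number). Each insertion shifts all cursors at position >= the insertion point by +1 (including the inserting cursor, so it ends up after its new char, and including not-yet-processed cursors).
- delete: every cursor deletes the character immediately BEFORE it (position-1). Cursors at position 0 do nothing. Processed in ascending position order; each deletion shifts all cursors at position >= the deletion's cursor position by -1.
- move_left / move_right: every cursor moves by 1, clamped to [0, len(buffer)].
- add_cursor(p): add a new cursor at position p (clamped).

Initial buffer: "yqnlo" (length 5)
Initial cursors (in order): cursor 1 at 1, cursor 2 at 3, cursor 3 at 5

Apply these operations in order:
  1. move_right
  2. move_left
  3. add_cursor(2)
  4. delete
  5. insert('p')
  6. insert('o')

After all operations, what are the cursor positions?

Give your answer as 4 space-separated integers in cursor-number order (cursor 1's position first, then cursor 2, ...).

Answer: 8 8 8 8

Derivation:
After op 1 (move_right): buffer="yqnlo" (len 5), cursors c1@2 c2@4 c3@5, authorship .....
After op 2 (move_left): buffer="yqnlo" (len 5), cursors c1@1 c2@3 c3@4, authorship .....
After op 3 (add_cursor(2)): buffer="yqnlo" (len 5), cursors c1@1 c4@2 c2@3 c3@4, authorship .....
After op 4 (delete): buffer="o" (len 1), cursors c1@0 c2@0 c3@0 c4@0, authorship .
After op 5 (insert('p')): buffer="ppppo" (len 5), cursors c1@4 c2@4 c3@4 c4@4, authorship 1234.
After op 6 (insert('o')): buffer="ppppooooo" (len 9), cursors c1@8 c2@8 c3@8 c4@8, authorship 12341234.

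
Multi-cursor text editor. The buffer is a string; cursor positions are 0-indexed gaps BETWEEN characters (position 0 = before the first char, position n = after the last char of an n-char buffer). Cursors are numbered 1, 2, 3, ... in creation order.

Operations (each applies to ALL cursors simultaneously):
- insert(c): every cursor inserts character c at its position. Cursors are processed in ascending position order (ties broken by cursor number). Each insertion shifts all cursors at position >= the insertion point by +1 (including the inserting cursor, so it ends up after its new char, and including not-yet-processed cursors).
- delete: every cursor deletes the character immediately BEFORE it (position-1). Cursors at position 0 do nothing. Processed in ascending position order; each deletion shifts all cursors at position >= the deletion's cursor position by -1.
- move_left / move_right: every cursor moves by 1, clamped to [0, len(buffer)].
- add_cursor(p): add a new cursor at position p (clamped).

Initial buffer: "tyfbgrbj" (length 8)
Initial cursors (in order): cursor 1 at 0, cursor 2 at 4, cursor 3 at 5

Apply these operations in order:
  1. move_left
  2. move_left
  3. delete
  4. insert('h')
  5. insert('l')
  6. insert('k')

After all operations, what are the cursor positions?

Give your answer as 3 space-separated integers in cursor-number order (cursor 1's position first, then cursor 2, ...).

Answer: 3 10 10

Derivation:
After op 1 (move_left): buffer="tyfbgrbj" (len 8), cursors c1@0 c2@3 c3@4, authorship ........
After op 2 (move_left): buffer="tyfbgrbj" (len 8), cursors c1@0 c2@2 c3@3, authorship ........
After op 3 (delete): buffer="tbgrbj" (len 6), cursors c1@0 c2@1 c3@1, authorship ......
After op 4 (insert('h')): buffer="hthhbgrbj" (len 9), cursors c1@1 c2@4 c3@4, authorship 1.23.....
After op 5 (insert('l')): buffer="hlthhllbgrbj" (len 12), cursors c1@2 c2@7 c3@7, authorship 11.2323.....
After op 6 (insert('k')): buffer="hlkthhllkkbgrbj" (len 15), cursors c1@3 c2@10 c3@10, authorship 111.232323.....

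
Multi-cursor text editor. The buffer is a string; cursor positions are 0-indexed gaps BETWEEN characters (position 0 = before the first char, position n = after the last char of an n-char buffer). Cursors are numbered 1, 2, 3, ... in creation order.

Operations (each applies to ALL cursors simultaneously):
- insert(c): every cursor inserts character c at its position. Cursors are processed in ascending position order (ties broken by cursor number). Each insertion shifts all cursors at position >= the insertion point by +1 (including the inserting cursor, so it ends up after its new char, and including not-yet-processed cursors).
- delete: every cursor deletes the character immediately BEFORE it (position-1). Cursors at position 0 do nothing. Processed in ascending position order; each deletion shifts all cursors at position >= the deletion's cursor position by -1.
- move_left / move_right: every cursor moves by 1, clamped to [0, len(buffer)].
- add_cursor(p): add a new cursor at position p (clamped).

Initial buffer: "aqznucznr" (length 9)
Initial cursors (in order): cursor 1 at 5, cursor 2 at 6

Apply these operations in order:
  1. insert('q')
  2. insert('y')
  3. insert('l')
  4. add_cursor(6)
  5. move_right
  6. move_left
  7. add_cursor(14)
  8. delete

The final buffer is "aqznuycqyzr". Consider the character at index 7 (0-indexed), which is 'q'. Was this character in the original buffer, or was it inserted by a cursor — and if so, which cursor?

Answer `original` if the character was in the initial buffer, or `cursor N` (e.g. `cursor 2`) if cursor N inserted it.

Answer: cursor 2

Derivation:
After op 1 (insert('q')): buffer="aqznuqcqznr" (len 11), cursors c1@6 c2@8, authorship .....1.2...
After op 2 (insert('y')): buffer="aqznuqycqyznr" (len 13), cursors c1@7 c2@10, authorship .....11.22...
After op 3 (insert('l')): buffer="aqznuqylcqylznr" (len 15), cursors c1@8 c2@12, authorship .....111.222...
After op 4 (add_cursor(6)): buffer="aqznuqylcqylznr" (len 15), cursors c3@6 c1@8 c2@12, authorship .....111.222...
After op 5 (move_right): buffer="aqznuqylcqylznr" (len 15), cursors c3@7 c1@9 c2@13, authorship .....111.222...
After op 6 (move_left): buffer="aqznuqylcqylznr" (len 15), cursors c3@6 c1@8 c2@12, authorship .....111.222...
After op 7 (add_cursor(14)): buffer="aqznuqylcqylznr" (len 15), cursors c3@6 c1@8 c2@12 c4@14, authorship .....111.222...
After op 8 (delete): buffer="aqznuycqyzr" (len 11), cursors c3@5 c1@6 c2@9 c4@10, authorship .....1.22..
Authorship (.=original, N=cursor N): . . . . . 1 . 2 2 . .
Index 7: author = 2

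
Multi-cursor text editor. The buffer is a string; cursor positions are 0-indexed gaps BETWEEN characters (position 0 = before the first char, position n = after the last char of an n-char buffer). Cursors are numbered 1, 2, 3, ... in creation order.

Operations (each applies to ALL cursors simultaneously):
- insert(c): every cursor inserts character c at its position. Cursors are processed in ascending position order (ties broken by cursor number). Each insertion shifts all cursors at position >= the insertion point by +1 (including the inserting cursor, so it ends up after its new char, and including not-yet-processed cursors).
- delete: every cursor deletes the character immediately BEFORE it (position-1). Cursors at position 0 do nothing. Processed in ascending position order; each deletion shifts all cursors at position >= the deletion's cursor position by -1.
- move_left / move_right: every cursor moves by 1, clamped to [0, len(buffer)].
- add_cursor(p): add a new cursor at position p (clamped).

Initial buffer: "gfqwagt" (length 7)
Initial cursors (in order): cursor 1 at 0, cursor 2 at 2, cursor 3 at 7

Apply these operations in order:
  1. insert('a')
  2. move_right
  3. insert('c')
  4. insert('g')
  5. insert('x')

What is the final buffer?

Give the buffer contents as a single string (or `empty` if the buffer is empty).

Answer: agcgxfaqcgxwagtacgx

Derivation:
After op 1 (insert('a')): buffer="agfaqwagta" (len 10), cursors c1@1 c2@4 c3@10, authorship 1..2.....3
After op 2 (move_right): buffer="agfaqwagta" (len 10), cursors c1@2 c2@5 c3@10, authorship 1..2.....3
After op 3 (insert('c')): buffer="agcfaqcwagtac" (len 13), cursors c1@3 c2@7 c3@13, authorship 1.1.2.2....33
After op 4 (insert('g')): buffer="agcgfaqcgwagtacg" (len 16), cursors c1@4 c2@9 c3@16, authorship 1.11.2.22....333
After op 5 (insert('x')): buffer="agcgxfaqcgxwagtacgx" (len 19), cursors c1@5 c2@11 c3@19, authorship 1.111.2.222....3333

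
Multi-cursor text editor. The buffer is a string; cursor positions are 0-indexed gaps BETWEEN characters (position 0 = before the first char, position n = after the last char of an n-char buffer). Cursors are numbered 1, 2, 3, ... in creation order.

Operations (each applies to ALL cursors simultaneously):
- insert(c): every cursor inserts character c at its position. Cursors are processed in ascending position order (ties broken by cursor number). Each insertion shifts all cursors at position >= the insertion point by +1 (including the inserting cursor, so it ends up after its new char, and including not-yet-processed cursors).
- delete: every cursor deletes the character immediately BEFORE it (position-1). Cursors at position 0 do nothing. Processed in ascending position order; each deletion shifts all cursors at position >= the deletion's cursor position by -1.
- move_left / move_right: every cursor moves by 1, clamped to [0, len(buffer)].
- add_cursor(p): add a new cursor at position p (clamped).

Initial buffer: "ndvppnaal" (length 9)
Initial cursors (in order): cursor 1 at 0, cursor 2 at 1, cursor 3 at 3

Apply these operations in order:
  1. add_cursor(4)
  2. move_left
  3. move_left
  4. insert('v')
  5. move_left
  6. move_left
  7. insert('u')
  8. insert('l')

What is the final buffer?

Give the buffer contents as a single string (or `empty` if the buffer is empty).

Answer: uullvvulnvuldvvppnaal

Derivation:
After op 1 (add_cursor(4)): buffer="ndvppnaal" (len 9), cursors c1@0 c2@1 c3@3 c4@4, authorship .........
After op 2 (move_left): buffer="ndvppnaal" (len 9), cursors c1@0 c2@0 c3@2 c4@3, authorship .........
After op 3 (move_left): buffer="ndvppnaal" (len 9), cursors c1@0 c2@0 c3@1 c4@2, authorship .........
After op 4 (insert('v')): buffer="vvnvdvvppnaal" (len 13), cursors c1@2 c2@2 c3@4 c4@6, authorship 12.3.4.......
After op 5 (move_left): buffer="vvnvdvvppnaal" (len 13), cursors c1@1 c2@1 c3@3 c4@5, authorship 12.3.4.......
After op 6 (move_left): buffer="vvnvdvvppnaal" (len 13), cursors c1@0 c2@0 c3@2 c4@4, authorship 12.3.4.......
After op 7 (insert('u')): buffer="uuvvunvudvvppnaal" (len 17), cursors c1@2 c2@2 c3@5 c4@8, authorship 12123.34.4.......
After op 8 (insert('l')): buffer="uullvvulnvuldvvppnaal" (len 21), cursors c1@4 c2@4 c3@8 c4@12, authorship 12121233.344.4.......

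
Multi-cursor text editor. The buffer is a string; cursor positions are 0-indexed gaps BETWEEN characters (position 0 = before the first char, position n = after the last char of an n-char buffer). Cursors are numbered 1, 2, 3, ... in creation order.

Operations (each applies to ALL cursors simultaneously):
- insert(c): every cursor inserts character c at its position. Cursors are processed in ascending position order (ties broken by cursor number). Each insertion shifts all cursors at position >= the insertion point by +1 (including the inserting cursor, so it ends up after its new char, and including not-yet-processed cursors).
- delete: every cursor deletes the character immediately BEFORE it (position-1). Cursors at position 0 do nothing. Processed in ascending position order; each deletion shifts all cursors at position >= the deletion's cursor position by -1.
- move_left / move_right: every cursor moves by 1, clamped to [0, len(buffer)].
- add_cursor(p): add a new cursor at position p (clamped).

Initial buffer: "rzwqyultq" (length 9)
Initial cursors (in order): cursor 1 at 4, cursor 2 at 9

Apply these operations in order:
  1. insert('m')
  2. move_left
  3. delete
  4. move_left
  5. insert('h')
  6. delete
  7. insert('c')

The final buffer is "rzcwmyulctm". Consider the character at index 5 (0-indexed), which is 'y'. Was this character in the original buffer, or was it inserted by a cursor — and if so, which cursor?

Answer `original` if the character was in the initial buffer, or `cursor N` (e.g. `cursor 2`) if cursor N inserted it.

Answer: original

Derivation:
After op 1 (insert('m')): buffer="rzwqmyultqm" (len 11), cursors c1@5 c2@11, authorship ....1.....2
After op 2 (move_left): buffer="rzwqmyultqm" (len 11), cursors c1@4 c2@10, authorship ....1.....2
After op 3 (delete): buffer="rzwmyultm" (len 9), cursors c1@3 c2@8, authorship ...1....2
After op 4 (move_left): buffer="rzwmyultm" (len 9), cursors c1@2 c2@7, authorship ...1....2
After op 5 (insert('h')): buffer="rzhwmyulhtm" (len 11), cursors c1@3 c2@9, authorship ..1.1...2.2
After op 6 (delete): buffer="rzwmyultm" (len 9), cursors c1@2 c2@7, authorship ...1....2
After op 7 (insert('c')): buffer="rzcwmyulctm" (len 11), cursors c1@3 c2@9, authorship ..1.1...2.2
Authorship (.=original, N=cursor N): . . 1 . 1 . . . 2 . 2
Index 5: author = original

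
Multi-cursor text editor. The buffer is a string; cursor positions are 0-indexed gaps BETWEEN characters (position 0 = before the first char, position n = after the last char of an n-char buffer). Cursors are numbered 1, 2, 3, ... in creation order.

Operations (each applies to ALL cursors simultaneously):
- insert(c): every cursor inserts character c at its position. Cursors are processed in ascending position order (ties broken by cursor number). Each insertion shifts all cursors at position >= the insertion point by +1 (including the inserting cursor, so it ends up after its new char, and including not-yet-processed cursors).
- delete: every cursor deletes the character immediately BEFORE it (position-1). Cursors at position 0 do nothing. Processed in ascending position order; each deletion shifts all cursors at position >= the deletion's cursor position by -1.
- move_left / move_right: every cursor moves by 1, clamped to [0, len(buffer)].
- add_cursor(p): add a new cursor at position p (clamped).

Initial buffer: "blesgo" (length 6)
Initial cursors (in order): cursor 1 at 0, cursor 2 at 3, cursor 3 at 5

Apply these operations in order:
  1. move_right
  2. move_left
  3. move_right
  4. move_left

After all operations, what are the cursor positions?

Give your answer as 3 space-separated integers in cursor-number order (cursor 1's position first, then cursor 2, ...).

After op 1 (move_right): buffer="blesgo" (len 6), cursors c1@1 c2@4 c3@6, authorship ......
After op 2 (move_left): buffer="blesgo" (len 6), cursors c1@0 c2@3 c3@5, authorship ......
After op 3 (move_right): buffer="blesgo" (len 6), cursors c1@1 c2@4 c3@6, authorship ......
After op 4 (move_left): buffer="blesgo" (len 6), cursors c1@0 c2@3 c3@5, authorship ......

Answer: 0 3 5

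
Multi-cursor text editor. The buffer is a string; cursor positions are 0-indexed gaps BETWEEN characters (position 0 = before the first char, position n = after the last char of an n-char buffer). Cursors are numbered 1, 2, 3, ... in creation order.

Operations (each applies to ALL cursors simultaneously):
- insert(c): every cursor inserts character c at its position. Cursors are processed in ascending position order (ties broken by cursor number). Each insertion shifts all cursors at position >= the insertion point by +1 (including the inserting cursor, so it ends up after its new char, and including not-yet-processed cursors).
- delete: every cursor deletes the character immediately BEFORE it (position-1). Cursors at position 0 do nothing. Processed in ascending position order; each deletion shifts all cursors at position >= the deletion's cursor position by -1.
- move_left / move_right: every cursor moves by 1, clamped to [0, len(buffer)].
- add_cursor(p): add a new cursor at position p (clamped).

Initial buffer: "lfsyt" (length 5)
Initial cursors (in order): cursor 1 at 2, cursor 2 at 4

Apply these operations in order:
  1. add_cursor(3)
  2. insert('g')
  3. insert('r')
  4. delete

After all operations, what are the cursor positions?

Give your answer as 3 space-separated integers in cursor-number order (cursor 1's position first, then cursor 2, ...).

After op 1 (add_cursor(3)): buffer="lfsyt" (len 5), cursors c1@2 c3@3 c2@4, authorship .....
After op 2 (insert('g')): buffer="lfgsgygt" (len 8), cursors c1@3 c3@5 c2@7, authorship ..1.3.2.
After op 3 (insert('r')): buffer="lfgrsgrygrt" (len 11), cursors c1@4 c3@7 c2@10, authorship ..11.33.22.
After op 4 (delete): buffer="lfgsgygt" (len 8), cursors c1@3 c3@5 c2@7, authorship ..1.3.2.

Answer: 3 7 5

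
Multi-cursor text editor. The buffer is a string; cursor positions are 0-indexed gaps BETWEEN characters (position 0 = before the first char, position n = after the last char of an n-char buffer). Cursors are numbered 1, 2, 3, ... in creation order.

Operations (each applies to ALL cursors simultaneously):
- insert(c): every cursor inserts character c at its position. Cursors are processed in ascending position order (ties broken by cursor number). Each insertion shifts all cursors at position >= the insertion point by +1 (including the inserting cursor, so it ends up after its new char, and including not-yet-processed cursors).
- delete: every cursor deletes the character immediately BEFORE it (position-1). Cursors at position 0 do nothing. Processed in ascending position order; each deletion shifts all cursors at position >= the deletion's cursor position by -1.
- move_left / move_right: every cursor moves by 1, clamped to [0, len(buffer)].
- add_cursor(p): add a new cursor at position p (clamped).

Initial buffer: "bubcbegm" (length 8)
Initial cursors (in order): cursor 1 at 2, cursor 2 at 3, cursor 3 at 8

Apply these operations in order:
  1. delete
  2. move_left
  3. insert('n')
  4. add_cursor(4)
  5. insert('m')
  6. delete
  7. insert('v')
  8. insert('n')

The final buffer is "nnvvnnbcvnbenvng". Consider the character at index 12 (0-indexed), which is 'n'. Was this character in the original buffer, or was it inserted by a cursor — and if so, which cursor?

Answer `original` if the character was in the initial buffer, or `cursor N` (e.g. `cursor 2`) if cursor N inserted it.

Answer: cursor 3

Derivation:
After op 1 (delete): buffer="bcbeg" (len 5), cursors c1@1 c2@1 c3@5, authorship .....
After op 2 (move_left): buffer="bcbeg" (len 5), cursors c1@0 c2@0 c3@4, authorship .....
After op 3 (insert('n')): buffer="nnbcbeng" (len 8), cursors c1@2 c2@2 c3@7, authorship 12....3.
After op 4 (add_cursor(4)): buffer="nnbcbeng" (len 8), cursors c1@2 c2@2 c4@4 c3@7, authorship 12....3.
After op 5 (insert('m')): buffer="nnmmbcmbenmg" (len 12), cursors c1@4 c2@4 c4@7 c3@11, authorship 1212..4..33.
After op 6 (delete): buffer="nnbcbeng" (len 8), cursors c1@2 c2@2 c4@4 c3@7, authorship 12....3.
After op 7 (insert('v')): buffer="nnvvbcvbenvg" (len 12), cursors c1@4 c2@4 c4@7 c3@11, authorship 1212..4..33.
After op 8 (insert('n')): buffer="nnvvnnbcvnbenvng" (len 16), cursors c1@6 c2@6 c4@10 c3@15, authorship 121212..44..333.
Authorship (.=original, N=cursor N): 1 2 1 2 1 2 . . 4 4 . . 3 3 3 .
Index 12: author = 3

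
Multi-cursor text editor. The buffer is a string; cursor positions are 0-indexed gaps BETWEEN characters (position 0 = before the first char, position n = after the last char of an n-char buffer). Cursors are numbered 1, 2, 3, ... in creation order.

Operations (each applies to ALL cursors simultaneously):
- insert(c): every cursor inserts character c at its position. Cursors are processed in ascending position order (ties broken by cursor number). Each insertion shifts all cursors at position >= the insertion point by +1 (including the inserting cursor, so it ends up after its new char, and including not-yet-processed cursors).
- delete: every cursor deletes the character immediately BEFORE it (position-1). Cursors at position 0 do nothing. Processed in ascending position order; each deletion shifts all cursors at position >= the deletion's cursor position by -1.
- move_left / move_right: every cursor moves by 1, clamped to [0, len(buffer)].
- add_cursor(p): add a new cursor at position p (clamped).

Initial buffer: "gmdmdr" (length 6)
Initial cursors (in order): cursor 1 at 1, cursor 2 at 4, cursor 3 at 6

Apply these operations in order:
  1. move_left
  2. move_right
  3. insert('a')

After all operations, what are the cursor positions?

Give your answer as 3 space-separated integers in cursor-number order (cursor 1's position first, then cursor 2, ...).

Answer: 2 6 9

Derivation:
After op 1 (move_left): buffer="gmdmdr" (len 6), cursors c1@0 c2@3 c3@5, authorship ......
After op 2 (move_right): buffer="gmdmdr" (len 6), cursors c1@1 c2@4 c3@6, authorship ......
After op 3 (insert('a')): buffer="gamdmadra" (len 9), cursors c1@2 c2@6 c3@9, authorship .1...2..3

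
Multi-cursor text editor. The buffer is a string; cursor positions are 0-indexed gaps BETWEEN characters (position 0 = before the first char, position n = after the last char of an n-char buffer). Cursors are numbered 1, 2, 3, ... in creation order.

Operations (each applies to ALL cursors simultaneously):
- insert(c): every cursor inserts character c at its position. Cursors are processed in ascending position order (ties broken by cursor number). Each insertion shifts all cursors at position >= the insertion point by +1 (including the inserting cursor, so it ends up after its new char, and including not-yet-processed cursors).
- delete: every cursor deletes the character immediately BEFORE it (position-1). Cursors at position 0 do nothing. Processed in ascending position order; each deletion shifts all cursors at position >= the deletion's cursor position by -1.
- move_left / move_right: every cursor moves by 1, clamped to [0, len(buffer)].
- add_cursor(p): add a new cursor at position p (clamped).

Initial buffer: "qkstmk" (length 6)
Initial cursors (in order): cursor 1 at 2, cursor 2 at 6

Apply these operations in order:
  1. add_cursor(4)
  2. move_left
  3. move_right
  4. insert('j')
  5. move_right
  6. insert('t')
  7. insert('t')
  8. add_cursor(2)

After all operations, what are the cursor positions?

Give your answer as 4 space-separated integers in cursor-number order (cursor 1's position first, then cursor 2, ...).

After op 1 (add_cursor(4)): buffer="qkstmk" (len 6), cursors c1@2 c3@4 c2@6, authorship ......
After op 2 (move_left): buffer="qkstmk" (len 6), cursors c1@1 c3@3 c2@5, authorship ......
After op 3 (move_right): buffer="qkstmk" (len 6), cursors c1@2 c3@4 c2@6, authorship ......
After op 4 (insert('j')): buffer="qkjstjmkj" (len 9), cursors c1@3 c3@6 c2@9, authorship ..1..3..2
After op 5 (move_right): buffer="qkjstjmkj" (len 9), cursors c1@4 c3@7 c2@9, authorship ..1..3..2
After op 6 (insert('t')): buffer="qkjsttjmtkjt" (len 12), cursors c1@5 c3@9 c2@12, authorship ..1.1.3.3.22
After op 7 (insert('t')): buffer="qkjstttjmttkjtt" (len 15), cursors c1@6 c3@11 c2@15, authorship ..1.11.3.33.222
After op 8 (add_cursor(2)): buffer="qkjstttjmttkjtt" (len 15), cursors c4@2 c1@6 c3@11 c2@15, authorship ..1.11.3.33.222

Answer: 6 15 11 2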